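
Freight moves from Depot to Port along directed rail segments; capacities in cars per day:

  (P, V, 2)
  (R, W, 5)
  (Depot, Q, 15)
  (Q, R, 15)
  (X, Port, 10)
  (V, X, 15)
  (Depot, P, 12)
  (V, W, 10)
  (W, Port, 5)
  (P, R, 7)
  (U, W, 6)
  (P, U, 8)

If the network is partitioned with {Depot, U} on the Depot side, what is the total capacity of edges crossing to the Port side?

33

Edges leaving {Depot, U}: Depot→P (12), Depot→Q (15), U→W (6).
Cut capacity = 12 + 15 + 6 = 33.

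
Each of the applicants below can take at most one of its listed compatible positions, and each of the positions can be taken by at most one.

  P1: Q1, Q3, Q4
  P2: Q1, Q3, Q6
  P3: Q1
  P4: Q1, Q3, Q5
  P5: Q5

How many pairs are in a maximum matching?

Unit-capacity flow: source→left, listed edges, right→sink; max matching = max flow.
Augmenting path P1→Q1 (+1); matched 1.
Augmenting path P2→Q3 (+1); matched 2.
Augmenting path P4→Q5 (+1); matched 3.
Augmenting path P3→Q1→P1→Q4 (+1); matched 4.
Augmenting path P5→Q5→P4→Q3→P2→Q6 (+1); matched 5.
No augmenting path remains; maximum matching = 5.
König certificate: {P1, P2, P3, P4, P5} is a vertex cover of size 5 (every listed pair touches it), so no matching can be larger.

5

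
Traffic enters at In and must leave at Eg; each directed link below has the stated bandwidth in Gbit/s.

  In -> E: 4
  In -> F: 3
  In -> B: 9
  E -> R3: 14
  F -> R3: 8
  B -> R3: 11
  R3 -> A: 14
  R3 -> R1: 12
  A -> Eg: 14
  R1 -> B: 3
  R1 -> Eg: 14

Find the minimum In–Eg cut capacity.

16

Augment In→E→R3→A→Eg: bottleneck 4, flow now 4.
Augment In→F→R3→A→Eg: bottleneck 3, flow now 7.
Augment In→B→R3→A→Eg: bottleneck 7, flow now 14.
Augment In→B→R3→R1→Eg: bottleneck 2, flow now 16.
No augmenting path remains; maximum flow = 16.
By max-flow min-cut, the minimum cut capacity equals the max flow.
In the residual graph, reachable from In: {In}.
Min-cut edges: In→E (4), In→F (3), In→B (9); capacity 4 + 3 + 9 = 16.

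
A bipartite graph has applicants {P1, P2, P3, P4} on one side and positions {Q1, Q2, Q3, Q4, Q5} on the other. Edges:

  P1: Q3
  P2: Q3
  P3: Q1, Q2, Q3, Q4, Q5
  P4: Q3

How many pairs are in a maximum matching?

2

Unit-capacity flow: source→left, listed edges, right→sink; max matching = max flow.
Augmenting path P1→Q3 (+1); matched 1.
Augmenting path P3→Q1 (+1); matched 2.
No augmenting path remains; maximum matching = 2.
König certificate: {P3, Q3} is a vertex cover of size 2 (every listed pair touches it), so no matching can be larger.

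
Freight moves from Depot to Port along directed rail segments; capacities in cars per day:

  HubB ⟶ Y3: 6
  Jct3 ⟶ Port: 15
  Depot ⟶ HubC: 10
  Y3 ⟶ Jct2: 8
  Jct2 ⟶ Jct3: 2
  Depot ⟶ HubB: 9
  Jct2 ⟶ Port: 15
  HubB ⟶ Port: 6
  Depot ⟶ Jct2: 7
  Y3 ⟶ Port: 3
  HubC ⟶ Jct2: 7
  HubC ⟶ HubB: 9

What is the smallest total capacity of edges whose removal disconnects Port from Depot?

26

Augment Depot→HubB→Port: bottleneck 6, flow now 6.
Augment Depot→Jct2→Port: bottleneck 7, flow now 13.
Augment Depot→HubC→Jct2→Port: bottleneck 7, flow now 20.
Augment Depot→HubB→Y3→Port: bottleneck 3, flow now 23.
Augment Depot→HubC→HubB→Y3→Jct2→Port: bottleneck 1, flow now 24.
Augment Depot→HubC→HubB→Y3→Jct2→Jct3→Port: bottleneck 2, flow now 26.
No augmenting path remains; maximum flow = 26.
By max-flow min-cut, the minimum cut capacity equals the max flow.
In the residual graph, reachable from Depot: {Depot}.
Min-cut edges: Depot→HubC (10), Depot→HubB (9), Depot→Jct2 (7); capacity 10 + 9 + 7 = 26.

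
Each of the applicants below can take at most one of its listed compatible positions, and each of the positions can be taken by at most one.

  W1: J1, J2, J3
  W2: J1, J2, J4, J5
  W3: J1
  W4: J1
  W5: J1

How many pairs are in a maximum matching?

3

Unit-capacity flow: source→left, listed edges, right→sink; max matching = max flow.
Augmenting path W1→J1 (+1); matched 1.
Augmenting path W2→J2 (+1); matched 2.
Augmenting path W3→J1→W1→J3 (+1); matched 3.
No augmenting path remains; maximum matching = 3.
König certificate: {W1, W2, J1} is a vertex cover of size 3 (every listed pair touches it), so no matching can be larger.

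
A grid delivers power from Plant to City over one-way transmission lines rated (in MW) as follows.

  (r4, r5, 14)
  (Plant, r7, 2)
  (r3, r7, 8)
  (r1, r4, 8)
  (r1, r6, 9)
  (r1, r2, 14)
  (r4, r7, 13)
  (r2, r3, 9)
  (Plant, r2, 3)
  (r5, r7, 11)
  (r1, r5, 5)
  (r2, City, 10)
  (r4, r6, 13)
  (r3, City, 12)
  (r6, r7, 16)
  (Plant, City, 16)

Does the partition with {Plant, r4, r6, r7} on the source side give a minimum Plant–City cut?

Given cut capacity: 3 + 16 + 14 = 33.
Augment Plant→City: bottleneck 16, flow now 16.
Augment Plant→r2→City: bottleneck 3, flow now 19.
No augmenting path remains; maximum flow = 19.
In the residual graph, reachable from Plant: {Plant, r7}.
Min-cut edges: Plant→r2 (3), Plant→City (16); capacity 3 + 16 = 19.
Cut capacity 33 exceeds the max flow 19, so it is not minimum.

No — its capacity is 33, but the minimum cut has capacity 19.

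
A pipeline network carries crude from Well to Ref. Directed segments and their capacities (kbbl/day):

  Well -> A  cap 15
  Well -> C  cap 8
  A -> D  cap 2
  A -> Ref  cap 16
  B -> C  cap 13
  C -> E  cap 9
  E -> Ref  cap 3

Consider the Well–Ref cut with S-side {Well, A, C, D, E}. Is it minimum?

No — its capacity is 19, but the minimum cut has capacity 18.

Given cut capacity: 16 + 3 = 19.
Augment Well→A→Ref: bottleneck 15, flow now 15.
Augment Well→C→E→Ref: bottleneck 3, flow now 18.
No augmenting path remains; maximum flow = 18.
In the residual graph, reachable from Well: {Well, C, E}.
Min-cut edges: Well→A (15), E→Ref (3); capacity 15 + 3 = 18.
Cut capacity 19 exceeds the max flow 18, so it is not minimum.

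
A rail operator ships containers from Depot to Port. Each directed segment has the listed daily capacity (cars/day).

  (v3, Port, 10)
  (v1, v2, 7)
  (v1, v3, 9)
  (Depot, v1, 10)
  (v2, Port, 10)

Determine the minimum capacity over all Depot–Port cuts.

Augment Depot→v1→v2→Port: bottleneck 7, flow now 7.
Augment Depot→v1→v3→Port: bottleneck 3, flow now 10.
No augmenting path remains; maximum flow = 10.
By max-flow min-cut, the minimum cut capacity equals the max flow.
In the residual graph, reachable from Depot: {Depot}.
Min-cut edges: Depot→v1 (10); capacity 10 = 10.

10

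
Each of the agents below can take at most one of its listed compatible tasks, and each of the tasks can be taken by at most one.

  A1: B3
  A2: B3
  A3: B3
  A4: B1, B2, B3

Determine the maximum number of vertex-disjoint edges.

Unit-capacity flow: source→left, listed edges, right→sink; max matching = max flow.
Augmenting path A1→B3 (+1); matched 1.
Augmenting path A4→B1 (+1); matched 2.
No augmenting path remains; maximum matching = 2.
König certificate: {A4, B3} is a vertex cover of size 2 (every listed pair touches it), so no matching can be larger.

2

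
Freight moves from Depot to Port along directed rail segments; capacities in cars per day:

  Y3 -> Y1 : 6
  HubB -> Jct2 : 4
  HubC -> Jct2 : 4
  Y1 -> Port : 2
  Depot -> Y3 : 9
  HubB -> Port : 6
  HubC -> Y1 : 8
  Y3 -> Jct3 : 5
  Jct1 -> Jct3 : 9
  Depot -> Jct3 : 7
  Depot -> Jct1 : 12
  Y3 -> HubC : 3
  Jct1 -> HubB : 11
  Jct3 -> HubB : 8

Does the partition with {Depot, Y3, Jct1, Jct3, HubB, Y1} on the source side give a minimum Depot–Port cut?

No — its capacity is 15, but the minimum cut has capacity 8.

Given cut capacity: 3 + 4 + 6 + 2 = 15.
Augment Depot→Y3→Y1→Port: bottleneck 2, flow now 2.
Augment Depot→Jct1→HubB→Port: bottleneck 6, flow now 8.
No augmenting path remains; maximum flow = 8.
In the residual graph, reachable from Depot: {Depot, Y3, Jct1, HubC, Jct3, HubB, Jct2, Y1}.
Min-cut edges: HubB→Port (6), Y1→Port (2); capacity 6 + 2 = 8.
Cut capacity 15 exceeds the max flow 8, so it is not minimum.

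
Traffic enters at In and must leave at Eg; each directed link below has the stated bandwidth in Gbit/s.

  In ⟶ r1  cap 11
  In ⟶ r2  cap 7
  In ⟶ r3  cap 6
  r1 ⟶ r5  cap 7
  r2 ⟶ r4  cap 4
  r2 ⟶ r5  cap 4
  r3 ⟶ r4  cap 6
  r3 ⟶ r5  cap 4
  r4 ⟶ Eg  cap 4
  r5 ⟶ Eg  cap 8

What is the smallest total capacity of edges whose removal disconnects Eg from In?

12

Augment In→r1→r5→Eg: bottleneck 7, flow now 7.
Augment In→r2→r4→Eg: bottleneck 4, flow now 11.
Augment In→r2→r5→Eg: bottleneck 1, flow now 12.
No augmenting path remains; maximum flow = 12.
By max-flow min-cut, the minimum cut capacity equals the max flow.
In the residual graph, reachable from In: {In, r1, r2, r3, r4, r5}.
Min-cut edges: r4→Eg (4), r5→Eg (8); capacity 4 + 8 = 12.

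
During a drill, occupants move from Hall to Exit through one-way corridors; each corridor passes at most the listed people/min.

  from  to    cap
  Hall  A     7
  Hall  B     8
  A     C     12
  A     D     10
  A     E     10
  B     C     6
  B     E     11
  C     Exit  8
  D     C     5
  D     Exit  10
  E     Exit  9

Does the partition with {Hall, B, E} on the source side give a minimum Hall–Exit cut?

No — its capacity is 22, but the minimum cut has capacity 15.

Given cut capacity: 7 + 6 + 9 = 22.
Augment Hall→A→C→Exit: bottleneck 7, flow now 7.
Augment Hall→B→C→Exit: bottleneck 1, flow now 8.
Augment Hall→B→E→Exit: bottleneck 7, flow now 15.
No augmenting path remains; maximum flow = 15.
In the residual graph, reachable from Hall: {Hall}.
Min-cut edges: Hall→A (7), Hall→B (8); capacity 7 + 8 = 15.
Cut capacity 22 exceeds the max flow 15, so it is not minimum.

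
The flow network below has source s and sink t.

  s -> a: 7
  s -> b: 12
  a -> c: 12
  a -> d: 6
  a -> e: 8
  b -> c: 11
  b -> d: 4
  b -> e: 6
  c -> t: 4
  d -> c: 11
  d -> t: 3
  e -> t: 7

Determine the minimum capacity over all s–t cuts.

14

Augment s→a→c→t: bottleneck 4, flow now 4.
Augment s→a→d→t: bottleneck 3, flow now 7.
Augment s→b→e→t: bottleneck 6, flow now 13.
Augment s→b→c→a→e→t: bottleneck 1, flow now 14. (uses reverse residual edge)
No augmenting path remains; maximum flow = 14.
By max-flow min-cut, the minimum cut capacity equals the max flow.
In the residual graph, reachable from s: {s, a, b, c, d, e}.
Min-cut edges: c→t (4), d→t (3), e→t (7); capacity 4 + 3 + 7 = 14.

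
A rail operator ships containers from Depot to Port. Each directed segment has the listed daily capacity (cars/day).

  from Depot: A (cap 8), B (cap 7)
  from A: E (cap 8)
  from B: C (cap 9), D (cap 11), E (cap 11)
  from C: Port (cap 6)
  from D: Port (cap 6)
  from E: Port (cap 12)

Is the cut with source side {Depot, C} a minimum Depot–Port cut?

No — its capacity is 21, but the minimum cut has capacity 15.

Given cut capacity: 8 + 7 + 6 = 21.
Augment Depot→A→E→Port: bottleneck 8, flow now 8.
Augment Depot→B→C→Port: bottleneck 6, flow now 14.
Augment Depot→B→D→Port: bottleneck 1, flow now 15.
No augmenting path remains; maximum flow = 15.
In the residual graph, reachable from Depot: {Depot}.
Min-cut edges: Depot→A (8), Depot→B (7); capacity 8 + 7 = 15.
Cut capacity 21 exceeds the max flow 15, so it is not minimum.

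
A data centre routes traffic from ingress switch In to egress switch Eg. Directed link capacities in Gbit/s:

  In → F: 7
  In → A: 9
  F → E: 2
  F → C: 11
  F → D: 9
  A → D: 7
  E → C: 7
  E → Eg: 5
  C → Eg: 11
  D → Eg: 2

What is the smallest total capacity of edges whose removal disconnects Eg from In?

9

Augment In→F→E→Eg: bottleneck 2, flow now 2.
Augment In→F→C→Eg: bottleneck 5, flow now 7.
Augment In→A→D→Eg: bottleneck 2, flow now 9.
No augmenting path remains; maximum flow = 9.
By max-flow min-cut, the minimum cut capacity equals the max flow.
In the residual graph, reachable from In: {In, A, D}.
Min-cut edges: In→F (7), D→Eg (2); capacity 7 + 2 = 9.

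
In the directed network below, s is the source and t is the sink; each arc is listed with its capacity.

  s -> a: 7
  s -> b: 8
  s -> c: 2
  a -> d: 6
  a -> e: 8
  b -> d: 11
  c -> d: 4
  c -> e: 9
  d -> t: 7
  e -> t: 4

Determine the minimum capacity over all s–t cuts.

11

Augment s→a→d→t: bottleneck 6, flow now 6.
Augment s→a→e→t: bottleneck 1, flow now 7.
Augment s→b→d→t: bottleneck 1, flow now 8.
Augment s→c→e→t: bottleneck 2, flow now 10.
Augment s→b→d→a→e→t: bottleneck 1, flow now 11. (uses reverse residual edge)
No augmenting path remains; maximum flow = 11.
By max-flow min-cut, the minimum cut capacity equals the max flow.
In the residual graph, reachable from s: {s, a, b, c, d, e}.
Min-cut edges: d→t (7), e→t (4); capacity 7 + 4 = 11.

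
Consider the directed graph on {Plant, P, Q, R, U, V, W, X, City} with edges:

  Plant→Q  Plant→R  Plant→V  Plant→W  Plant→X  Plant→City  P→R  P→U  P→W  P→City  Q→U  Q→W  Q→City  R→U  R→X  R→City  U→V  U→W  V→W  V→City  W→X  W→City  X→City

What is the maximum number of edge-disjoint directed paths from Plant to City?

Assign every edge capacity 1; by Menger, the answer equals the max flow.
Path Plant→City (+1); total 1.
Path Plant→Q→City (+1); total 2.
Path Plant→R→City (+1); total 3.
Path Plant→V→City (+1); total 4.
Path Plant→W→City (+1); total 5.
Path Plant→X→City (+1); total 6.
No residual Plant→City path; max flow = 6.
Certifying cut of size 6: {Plant→City, Plant→Q, Plant→R, Plant→V, Plant→W, Plant→X}.

6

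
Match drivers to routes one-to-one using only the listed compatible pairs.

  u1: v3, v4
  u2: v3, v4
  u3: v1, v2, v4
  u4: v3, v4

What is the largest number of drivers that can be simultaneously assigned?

Unit-capacity flow: source→left, listed edges, right→sink; max matching = max flow.
Augmenting path u1→v3 (+1); matched 1.
Augmenting path u2→v4 (+1); matched 2.
Augmenting path u3→v1 (+1); matched 3.
No augmenting path remains; maximum matching = 3.
König certificate: {u3, v3, v4} is a vertex cover of size 3 (every listed pair touches it), so no matching can be larger.

3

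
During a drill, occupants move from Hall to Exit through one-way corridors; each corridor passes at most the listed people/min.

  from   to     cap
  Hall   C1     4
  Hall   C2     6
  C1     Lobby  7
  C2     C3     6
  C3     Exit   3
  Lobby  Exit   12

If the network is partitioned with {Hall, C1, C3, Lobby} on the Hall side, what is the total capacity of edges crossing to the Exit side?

Edges leaving {Hall, C1, C3, Lobby}: Hall→C2 (6), C3→Exit (3), Lobby→Exit (12).
Cut capacity = 6 + 3 + 12 = 21.

21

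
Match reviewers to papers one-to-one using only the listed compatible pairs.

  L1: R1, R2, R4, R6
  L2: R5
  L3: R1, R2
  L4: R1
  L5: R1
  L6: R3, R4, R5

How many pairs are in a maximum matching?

5

Unit-capacity flow: source→left, listed edges, right→sink; max matching = max flow.
Augmenting path L1→R1 (+1); matched 1.
Augmenting path L2→R5 (+1); matched 2.
Augmenting path L3→R2 (+1); matched 3.
Augmenting path L6→R3 (+1); matched 4.
Augmenting path L4→R1→L1→R4 (+1); matched 5.
No augmenting path remains; maximum matching = 5.
König certificate: {L1, L2, L3, L6, R1} is a vertex cover of size 5 (every listed pair touches it), so no matching can be larger.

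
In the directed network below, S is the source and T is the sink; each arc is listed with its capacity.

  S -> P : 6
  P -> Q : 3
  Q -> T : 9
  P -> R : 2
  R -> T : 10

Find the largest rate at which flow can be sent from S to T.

5

Augment S→P→Q→T: bottleneck 3, flow now 3.
Augment S→P→R→T: bottleneck 2, flow now 5.
No augmenting path remains; maximum flow = 5.
In the residual graph, reachable from S: {S, P}.
Min-cut edges: P→Q (3), P→R (2); capacity 3 + 2 = 5.
This cut is saturated, so no flow can exceed 5.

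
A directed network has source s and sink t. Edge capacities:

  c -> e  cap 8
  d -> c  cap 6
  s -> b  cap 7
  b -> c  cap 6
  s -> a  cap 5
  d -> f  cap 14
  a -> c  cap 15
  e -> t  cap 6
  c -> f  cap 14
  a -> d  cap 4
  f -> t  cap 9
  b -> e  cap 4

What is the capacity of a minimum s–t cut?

12

Augment s→b→e→t: bottleneck 4, flow now 4.
Augment s→a→c→e→t: bottleneck 2, flow now 6.
Augment s→a→c→f→t: bottleneck 3, flow now 9.
Augment s→b→c→f→t: bottleneck 3, flow now 12.
No augmenting path remains; maximum flow = 12.
By max-flow min-cut, the minimum cut capacity equals the max flow.
In the residual graph, reachable from s: {s}.
Min-cut edges: s→a (5), s→b (7); capacity 5 + 7 = 12.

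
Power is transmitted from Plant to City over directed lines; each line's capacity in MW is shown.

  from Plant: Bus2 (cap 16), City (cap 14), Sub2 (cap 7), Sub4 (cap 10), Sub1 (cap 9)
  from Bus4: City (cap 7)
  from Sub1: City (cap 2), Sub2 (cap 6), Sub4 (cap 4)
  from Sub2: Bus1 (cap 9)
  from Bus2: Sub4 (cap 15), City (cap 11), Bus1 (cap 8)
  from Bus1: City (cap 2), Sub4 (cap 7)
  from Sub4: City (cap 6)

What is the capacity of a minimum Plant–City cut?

Augment Plant→City: bottleneck 14, flow now 14.
Augment Plant→Sub1→City: bottleneck 2, flow now 16.
Augment Plant→Bus2→City: bottleneck 11, flow now 27.
Augment Plant→Sub4→City: bottleneck 6, flow now 33.
Augment Plant→Sub2→Bus1→City: bottleneck 2, flow now 35.
No augmenting path remains; maximum flow = 35.
By max-flow min-cut, the minimum cut capacity equals the max flow.
In the residual graph, reachable from Plant: {Plant, Sub1, Sub2, Bus2, Bus1, Sub4}.
Min-cut edges: Plant→City (14), Sub1→City (2), Bus2→City (11), Bus1→City (2), Sub4→City (6); capacity 14 + 2 + 11 + 2 + 6 = 35.

35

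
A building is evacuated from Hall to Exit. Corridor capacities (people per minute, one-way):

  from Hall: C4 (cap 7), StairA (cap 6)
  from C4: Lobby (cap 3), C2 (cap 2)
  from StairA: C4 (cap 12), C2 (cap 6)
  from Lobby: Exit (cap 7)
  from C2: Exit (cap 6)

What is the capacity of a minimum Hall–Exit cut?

9

Augment Hall→C4→Lobby→Exit: bottleneck 3, flow now 3.
Augment Hall→C4→C2→Exit: bottleneck 2, flow now 5.
Augment Hall→StairA→C2→Exit: bottleneck 4, flow now 9.
No augmenting path remains; maximum flow = 9.
By max-flow min-cut, the minimum cut capacity equals the max flow.
In the residual graph, reachable from Hall: {Hall, C4, StairA, C2}.
Min-cut edges: C4→Lobby (3), C2→Exit (6); capacity 3 + 6 = 9.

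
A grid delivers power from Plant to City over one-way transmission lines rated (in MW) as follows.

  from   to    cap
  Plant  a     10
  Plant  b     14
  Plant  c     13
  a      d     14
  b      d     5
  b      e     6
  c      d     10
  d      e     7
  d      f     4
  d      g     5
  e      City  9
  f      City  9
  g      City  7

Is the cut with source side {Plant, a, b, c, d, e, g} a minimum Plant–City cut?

No — its capacity is 20, but the minimum cut has capacity 18.

Given cut capacity: 4 + 9 + 7 = 20.
Augment Plant→b→e→City: bottleneck 6, flow now 6.
Augment Plant→a→d→e→City: bottleneck 3, flow now 9.
Augment Plant→a→d→f→City: bottleneck 4, flow now 13.
Augment Plant→a→d→g→City: bottleneck 3, flow now 16.
Augment Plant→b→d→g→City: bottleneck 2, flow now 18.
No augmenting path remains; maximum flow = 18.
In the residual graph, reachable from Plant: {Plant, a, b, c, d, e}.
Min-cut edges: d→f (4), d→g (5), e→City (9); capacity 4 + 5 + 9 = 18.
Cut capacity 20 exceeds the max flow 18, so it is not minimum.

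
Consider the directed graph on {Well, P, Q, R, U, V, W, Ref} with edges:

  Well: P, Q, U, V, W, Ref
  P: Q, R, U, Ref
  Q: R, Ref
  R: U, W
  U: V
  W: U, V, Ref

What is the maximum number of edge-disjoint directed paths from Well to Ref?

Assign every edge capacity 1; by Menger, the answer equals the max flow.
Path Well→Ref (+1); total 1.
Path Well→P→Ref (+1); total 2.
Path Well→Q→Ref (+1); total 3.
Path Well→W→Ref (+1); total 4.
No residual Well→Ref path; max flow = 4.
Certifying cut of size 4: {Well→P, Well→Q, Well→Ref, Well→W}.

4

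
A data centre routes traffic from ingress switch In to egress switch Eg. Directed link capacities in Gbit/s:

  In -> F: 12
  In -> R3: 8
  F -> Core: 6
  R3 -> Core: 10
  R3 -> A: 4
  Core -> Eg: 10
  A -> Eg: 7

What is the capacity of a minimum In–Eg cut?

14

Augment In→F→Core→Eg: bottleneck 6, flow now 6.
Augment In→R3→Core→Eg: bottleneck 4, flow now 10.
Augment In→R3→A→Eg: bottleneck 4, flow now 14.
No augmenting path remains; maximum flow = 14.
By max-flow min-cut, the minimum cut capacity equals the max flow.
In the residual graph, reachable from In: {In, F}.
Min-cut edges: In→R3 (8), F→Core (6); capacity 8 + 6 = 14.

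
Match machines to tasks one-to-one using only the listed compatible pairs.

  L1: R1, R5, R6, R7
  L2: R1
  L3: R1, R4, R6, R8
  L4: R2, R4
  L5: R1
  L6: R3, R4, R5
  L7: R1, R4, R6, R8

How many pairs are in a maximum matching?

6

Unit-capacity flow: source→left, listed edges, right→sink; max matching = max flow.
Augmenting path L1→R1 (+1); matched 1.
Augmenting path L3→R4 (+1); matched 2.
Augmenting path L4→R2 (+1); matched 3.
Augmenting path L6→R3 (+1); matched 4.
Augmenting path L7→R6 (+1); matched 5.
Augmenting path L2→R1→L1→R5 (+1); matched 6.
No augmenting path remains; maximum matching = 6.
König certificate: {L1, L3, L4, L6, L7, R1} is a vertex cover of size 6 (every listed pair touches it), so no matching can be larger.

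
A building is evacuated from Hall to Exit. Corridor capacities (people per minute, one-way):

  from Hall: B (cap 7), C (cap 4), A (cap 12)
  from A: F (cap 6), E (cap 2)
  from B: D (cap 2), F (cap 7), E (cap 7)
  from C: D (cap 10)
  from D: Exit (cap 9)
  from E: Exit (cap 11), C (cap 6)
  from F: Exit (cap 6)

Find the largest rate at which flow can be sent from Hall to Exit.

19

Augment Hall→A→E→Exit: bottleneck 2, flow now 2.
Augment Hall→A→F→Exit: bottleneck 6, flow now 8.
Augment Hall→B→D→Exit: bottleneck 2, flow now 10.
Augment Hall→B→E→Exit: bottleneck 5, flow now 15.
Augment Hall→C→D→Exit: bottleneck 4, flow now 19.
No augmenting path remains; maximum flow = 19.
In the residual graph, reachable from Hall: {Hall, A}.
Min-cut edges: Hall→B (7), Hall→C (4), A→E (2), A→F (6); capacity 7 + 4 + 2 + 6 = 19.
This cut is saturated, so no flow can exceed 19.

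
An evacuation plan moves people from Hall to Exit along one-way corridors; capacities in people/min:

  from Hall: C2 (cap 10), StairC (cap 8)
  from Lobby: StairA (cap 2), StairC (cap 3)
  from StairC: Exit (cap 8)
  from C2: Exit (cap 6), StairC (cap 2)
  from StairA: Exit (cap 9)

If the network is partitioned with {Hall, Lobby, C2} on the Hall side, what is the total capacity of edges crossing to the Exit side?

21

Edges leaving {Hall, Lobby, C2}: Hall→StairC (8), Lobby→StairC (3), Lobby→StairA (2), C2→StairC (2), C2→Exit (6).
Cut capacity = 8 + 3 + 2 + 2 + 6 = 21.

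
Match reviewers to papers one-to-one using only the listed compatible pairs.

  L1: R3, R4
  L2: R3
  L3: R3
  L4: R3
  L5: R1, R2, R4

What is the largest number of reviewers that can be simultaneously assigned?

3

Unit-capacity flow: source→left, listed edges, right→sink; max matching = max flow.
Augmenting path L1→R3 (+1); matched 1.
Augmenting path L5→R1 (+1); matched 2.
Augmenting path L2→R3→L1→R4 (+1); matched 3.
No augmenting path remains; maximum matching = 3.
König certificate: {L1, L5, R3} is a vertex cover of size 3 (every listed pair touches it), so no matching can be larger.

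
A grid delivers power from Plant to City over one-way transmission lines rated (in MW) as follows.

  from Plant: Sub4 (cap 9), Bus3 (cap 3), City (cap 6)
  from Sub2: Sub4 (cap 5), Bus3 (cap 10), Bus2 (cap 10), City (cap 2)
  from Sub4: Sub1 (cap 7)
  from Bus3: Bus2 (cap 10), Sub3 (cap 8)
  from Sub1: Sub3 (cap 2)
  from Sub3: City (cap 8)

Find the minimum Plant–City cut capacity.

11

Augment Plant→City: bottleneck 6, flow now 6.
Augment Plant→Bus3→Sub3→City: bottleneck 3, flow now 9.
Augment Plant→Sub4→Sub1→Sub3→City: bottleneck 2, flow now 11.
No augmenting path remains; maximum flow = 11.
By max-flow min-cut, the minimum cut capacity equals the max flow.
In the residual graph, reachable from Plant: {Plant, Sub4, Sub1}.
Min-cut edges: Plant→Bus3 (3), Plant→City (6), Sub1→Sub3 (2); capacity 3 + 6 + 2 = 11.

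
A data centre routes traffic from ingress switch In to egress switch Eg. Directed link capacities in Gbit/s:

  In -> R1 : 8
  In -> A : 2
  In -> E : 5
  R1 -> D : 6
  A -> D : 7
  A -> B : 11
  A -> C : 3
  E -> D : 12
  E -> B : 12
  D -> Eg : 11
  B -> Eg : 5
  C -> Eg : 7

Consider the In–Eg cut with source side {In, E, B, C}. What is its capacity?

34

Edges leaving {In, E, B, C}: In→R1 (8), In→A (2), E→D (12), B→Eg (5), C→Eg (7).
Cut capacity = 8 + 2 + 12 + 5 + 7 = 34.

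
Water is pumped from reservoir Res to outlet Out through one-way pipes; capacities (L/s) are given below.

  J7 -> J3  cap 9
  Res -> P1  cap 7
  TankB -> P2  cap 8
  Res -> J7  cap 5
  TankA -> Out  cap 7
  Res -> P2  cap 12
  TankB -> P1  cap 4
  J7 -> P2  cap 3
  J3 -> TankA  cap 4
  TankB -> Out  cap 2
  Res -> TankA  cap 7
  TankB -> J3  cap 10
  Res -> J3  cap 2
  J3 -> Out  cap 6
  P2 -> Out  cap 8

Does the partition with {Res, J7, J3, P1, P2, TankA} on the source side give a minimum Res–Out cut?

Yes — it is a minimum cut (capacity 21).

Given cut capacity: 6 + 8 + 7 = 21.
Augment Res→J3→Out: bottleneck 2, flow now 2.
Augment Res→P2→Out: bottleneck 8, flow now 10.
Augment Res→TankA→Out: bottleneck 7, flow now 17.
Augment Res→J7→J3→Out: bottleneck 4, flow now 21.
No augmenting path remains; maximum flow = 21.
Cut capacity 21 equals the max flow, so it is a minimum cut.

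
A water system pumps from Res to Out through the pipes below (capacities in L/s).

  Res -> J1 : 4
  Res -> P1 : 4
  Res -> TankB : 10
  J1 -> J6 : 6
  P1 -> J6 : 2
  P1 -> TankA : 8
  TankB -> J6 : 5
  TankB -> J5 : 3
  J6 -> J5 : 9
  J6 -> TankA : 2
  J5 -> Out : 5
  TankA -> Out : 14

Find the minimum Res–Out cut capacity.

Augment Res→P1→TankA→Out: bottleneck 4, flow now 4.
Augment Res→TankB→J5→Out: bottleneck 3, flow now 7.
Augment Res→J1→J6→J5→Out: bottleneck 2, flow now 9.
Augment Res→J1→J6→TankA→Out: bottleneck 2, flow now 11.
No augmenting path remains; maximum flow = 11.
By max-flow min-cut, the minimum cut capacity equals the max flow.
In the residual graph, reachable from Res: {Res, J1, TankB, J6, J5}.
Min-cut edges: Res→P1 (4), J6→TankA (2), J5→Out (5); capacity 4 + 2 + 5 = 11.

11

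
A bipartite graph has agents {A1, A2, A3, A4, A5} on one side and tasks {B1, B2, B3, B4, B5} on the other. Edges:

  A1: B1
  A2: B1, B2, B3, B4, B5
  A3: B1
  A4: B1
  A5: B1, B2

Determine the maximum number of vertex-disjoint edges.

Unit-capacity flow: source→left, listed edges, right→sink; max matching = max flow.
Augmenting path A1→B1 (+1); matched 1.
Augmenting path A2→B2 (+1); matched 2.
Augmenting path A5→B2→A2→B3 (+1); matched 3.
No augmenting path remains; maximum matching = 3.
König certificate: {A2, A5, B1} is a vertex cover of size 3 (every listed pair touches it), so no matching can be larger.

3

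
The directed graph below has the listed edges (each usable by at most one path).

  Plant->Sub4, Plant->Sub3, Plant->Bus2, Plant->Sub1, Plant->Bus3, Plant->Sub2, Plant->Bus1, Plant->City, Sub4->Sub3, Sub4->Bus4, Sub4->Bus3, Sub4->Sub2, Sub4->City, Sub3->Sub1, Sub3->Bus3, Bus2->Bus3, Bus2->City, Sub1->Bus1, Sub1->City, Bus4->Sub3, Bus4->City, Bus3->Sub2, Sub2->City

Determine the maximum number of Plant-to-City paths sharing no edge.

Assign every edge capacity 1; by Menger, the answer equals the max flow.
Path Plant→City (+1); total 1.
Path Plant→Sub4→City (+1); total 2.
Path Plant→Bus2→City (+1); total 3.
Path Plant→Sub1→City (+1); total 4.
Path Plant→Sub2→City (+1); total 5.
No residual Plant→City path; max flow = 5.
Certifying cut of size 5: {Plant→Bus2, Plant→City, Plant→Sub4, Sub1→City, Sub2→City}.

5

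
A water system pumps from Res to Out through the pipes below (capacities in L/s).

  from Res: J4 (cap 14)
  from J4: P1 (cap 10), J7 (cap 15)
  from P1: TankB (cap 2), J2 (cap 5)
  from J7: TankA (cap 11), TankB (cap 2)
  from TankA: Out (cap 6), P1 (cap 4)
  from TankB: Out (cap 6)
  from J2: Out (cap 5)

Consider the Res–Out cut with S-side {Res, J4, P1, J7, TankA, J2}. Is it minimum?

No — its capacity is 15, but the minimum cut has capacity 14.

Given cut capacity: 2 + 2 + 6 + 5 = 15.
Augment Res→J4→P1→TankB→Out: bottleneck 2, flow now 2.
Augment Res→J4→P1→J2→Out: bottleneck 5, flow now 7.
Augment Res→J4→J7→TankA→Out: bottleneck 6, flow now 13.
Augment Res→J4→J7→TankB→Out: bottleneck 1, flow now 14.
No augmenting path remains; maximum flow = 14.
In the residual graph, reachable from Res: {Res}.
Min-cut edges: Res→J4 (14); capacity 14 = 14.
Cut capacity 15 exceeds the max flow 14, so it is not minimum.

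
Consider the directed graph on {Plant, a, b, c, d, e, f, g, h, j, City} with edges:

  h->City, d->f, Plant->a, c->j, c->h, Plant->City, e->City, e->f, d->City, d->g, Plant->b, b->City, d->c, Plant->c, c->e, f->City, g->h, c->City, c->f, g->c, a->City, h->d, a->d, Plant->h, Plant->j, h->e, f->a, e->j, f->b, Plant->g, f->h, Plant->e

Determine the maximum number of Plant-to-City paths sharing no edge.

7

Assign every edge capacity 1; by Menger, the answer equals the max flow.
Path Plant→City (+1); total 1.
Path Plant→a→City (+1); total 2.
Path Plant→b→City (+1); total 3.
Path Plant→c→City (+1); total 4.
Path Plant→e→City (+1); total 5.
Path Plant→h→City (+1); total 6.
Path Plant→g→c→f→City (+1); total 7.
No residual Plant→City path; max flow = 7.
Certifying cut of size 7: {Plant→City, Plant→a, Plant→b, Plant→c, Plant→e, Plant→g, Plant→h}.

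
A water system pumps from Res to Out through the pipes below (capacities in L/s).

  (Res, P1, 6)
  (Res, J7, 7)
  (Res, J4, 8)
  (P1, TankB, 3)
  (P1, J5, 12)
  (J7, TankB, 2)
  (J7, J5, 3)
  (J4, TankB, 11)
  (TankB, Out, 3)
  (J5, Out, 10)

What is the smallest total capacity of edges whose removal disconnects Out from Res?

Augment Res→P1→TankB→Out: bottleneck 3, flow now 3.
Augment Res→P1→J5→Out: bottleneck 3, flow now 6.
Augment Res→J7→J5→Out: bottleneck 3, flow now 9.
Augment Res→J7→TankB→P1→J5→Out: bottleneck 2, flow now 11. (uses reverse residual edge)
Augment Res→J4→TankB→P1→J5→Out: bottleneck 1, flow now 12. (uses reverse residual edge)
No augmenting path remains; maximum flow = 12.
By max-flow min-cut, the minimum cut capacity equals the max flow.
In the residual graph, reachable from Res: {Res, J7, J4, TankB}.
Min-cut edges: Res→P1 (6), J7→J5 (3), TankB→Out (3); capacity 6 + 3 + 3 = 12.

12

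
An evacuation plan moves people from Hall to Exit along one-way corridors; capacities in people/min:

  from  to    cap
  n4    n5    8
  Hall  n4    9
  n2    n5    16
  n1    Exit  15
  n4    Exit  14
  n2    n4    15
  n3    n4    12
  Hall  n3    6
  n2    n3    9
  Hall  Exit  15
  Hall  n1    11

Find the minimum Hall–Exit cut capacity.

Augment Hall→Exit: bottleneck 15, flow now 15.
Augment Hall→n1→Exit: bottleneck 11, flow now 26.
Augment Hall→n4→Exit: bottleneck 9, flow now 35.
Augment Hall→n3→n4→Exit: bottleneck 5, flow now 40.
No augmenting path remains; maximum flow = 40.
By max-flow min-cut, the minimum cut capacity equals the max flow.
In the residual graph, reachable from Hall: {Hall, n3, n4, n5}.
Min-cut edges: Hall→n1 (11), Hall→Exit (15), n4→Exit (14); capacity 11 + 15 + 14 = 40.

40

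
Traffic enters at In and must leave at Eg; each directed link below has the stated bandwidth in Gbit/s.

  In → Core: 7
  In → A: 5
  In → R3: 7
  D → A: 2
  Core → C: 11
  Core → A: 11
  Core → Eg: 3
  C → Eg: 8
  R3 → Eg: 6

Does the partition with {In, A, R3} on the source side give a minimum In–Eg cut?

Given cut capacity: 7 + 6 = 13.
Augment In→Core→Eg: bottleneck 3, flow now 3.
Augment In→R3→Eg: bottleneck 6, flow now 9.
Augment In→Core→C→Eg: bottleneck 4, flow now 13.
No augmenting path remains; maximum flow = 13.
Cut capacity 13 equals the max flow, so it is a minimum cut.

Yes — it is a minimum cut (capacity 13).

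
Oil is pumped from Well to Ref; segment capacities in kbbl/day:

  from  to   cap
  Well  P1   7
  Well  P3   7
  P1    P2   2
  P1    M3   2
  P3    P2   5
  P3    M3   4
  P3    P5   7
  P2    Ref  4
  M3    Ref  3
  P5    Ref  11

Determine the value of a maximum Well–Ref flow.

11

Augment Well→P1→P2→Ref: bottleneck 2, flow now 2.
Augment Well→P1→M3→Ref: bottleneck 2, flow now 4.
Augment Well→P3→P2→Ref: bottleneck 2, flow now 6.
Augment Well→P3→M3→Ref: bottleneck 1, flow now 7.
Augment Well→P3→P5→Ref: bottleneck 4, flow now 11.
No augmenting path remains; maximum flow = 11.
In the residual graph, reachable from Well: {Well, P1}.
Min-cut edges: Well→P3 (7), P1→P2 (2), P1→M3 (2); capacity 7 + 2 + 2 = 11.
This cut is saturated, so no flow can exceed 11.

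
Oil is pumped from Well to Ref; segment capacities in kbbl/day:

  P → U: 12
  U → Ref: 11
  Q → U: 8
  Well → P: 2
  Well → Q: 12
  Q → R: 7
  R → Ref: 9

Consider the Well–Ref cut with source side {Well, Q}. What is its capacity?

Edges leaving {Well, Q}: Well→P (2), Q→R (7), Q→U (8).
Cut capacity = 2 + 7 + 8 = 17.

17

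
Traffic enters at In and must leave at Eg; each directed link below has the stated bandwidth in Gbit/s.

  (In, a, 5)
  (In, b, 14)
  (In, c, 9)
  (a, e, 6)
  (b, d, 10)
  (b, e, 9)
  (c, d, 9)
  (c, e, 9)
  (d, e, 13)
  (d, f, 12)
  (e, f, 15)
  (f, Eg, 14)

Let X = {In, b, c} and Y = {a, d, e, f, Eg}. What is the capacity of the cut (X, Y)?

42

Edges leaving {In, b, c}: In→a (5), b→d (10), b→e (9), c→d (9), c→e (9).
Cut capacity = 5 + 10 + 9 + 9 + 9 = 42.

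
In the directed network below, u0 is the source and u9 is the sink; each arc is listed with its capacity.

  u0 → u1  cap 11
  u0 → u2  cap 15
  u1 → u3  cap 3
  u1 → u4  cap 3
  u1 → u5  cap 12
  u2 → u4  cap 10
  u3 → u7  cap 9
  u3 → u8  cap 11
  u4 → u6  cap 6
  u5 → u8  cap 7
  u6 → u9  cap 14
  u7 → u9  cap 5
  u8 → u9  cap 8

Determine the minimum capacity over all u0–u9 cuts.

Augment u0→u1→u3→u7→u9: bottleneck 3, flow now 3.
Augment u0→u1→u4→u6→u9: bottleneck 3, flow now 6.
Augment u0→u1→u5→u8→u9: bottleneck 5, flow now 11.
Augment u0→u2→u4→u6→u9: bottleneck 3, flow now 14.
Augment u0→u2→u4→u1→u5→u8→u9: bottleneck 2, flow now 16. (uses reverse residual edge)
No augmenting path remains; maximum flow = 16.
By max-flow min-cut, the minimum cut capacity equals the max flow.
In the residual graph, reachable from u0: {u0, u1, u2, u4, u5}.
Min-cut edges: u1→u3 (3), u4→u6 (6), u5→u8 (7); capacity 3 + 6 + 7 = 16.

16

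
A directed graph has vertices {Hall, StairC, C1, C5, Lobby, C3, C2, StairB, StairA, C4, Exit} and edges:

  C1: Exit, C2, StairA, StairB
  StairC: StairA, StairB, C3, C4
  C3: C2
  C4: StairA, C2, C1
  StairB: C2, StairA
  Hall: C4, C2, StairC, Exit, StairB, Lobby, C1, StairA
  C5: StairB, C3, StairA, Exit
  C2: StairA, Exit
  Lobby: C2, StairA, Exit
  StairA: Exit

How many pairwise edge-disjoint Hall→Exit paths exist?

5

Assign every edge capacity 1; by Menger, the answer equals the max flow.
Path Hall→Exit (+1); total 1.
Path Hall→C1→Exit (+1); total 2.
Path Hall→Lobby→Exit (+1); total 3.
Path Hall→C2→Exit (+1); total 4.
Path Hall→StairA→Exit (+1); total 5.
No residual Hall→Exit path; max flow = 5.
Certifying cut of size 5: {C1→Exit, C2→Exit, Hall→Exit, Hall→Lobby, StairA→Exit}.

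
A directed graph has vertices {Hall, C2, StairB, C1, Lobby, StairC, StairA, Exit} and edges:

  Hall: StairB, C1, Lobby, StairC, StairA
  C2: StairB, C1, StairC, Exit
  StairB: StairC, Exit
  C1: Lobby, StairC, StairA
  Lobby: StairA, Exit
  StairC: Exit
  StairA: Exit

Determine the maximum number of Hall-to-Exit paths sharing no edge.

Assign every edge capacity 1; by Menger, the answer equals the max flow.
Path Hall→StairB→Exit (+1); total 1.
Path Hall→Lobby→Exit (+1); total 2.
Path Hall→StairC→Exit (+1); total 3.
Path Hall→StairA→Exit (+1); total 4.
No residual Hall→Exit path; max flow = 4.
Certifying cut of size 4: {Hall→StairB, Lobby→Exit, StairA→Exit, StairC→Exit}.

4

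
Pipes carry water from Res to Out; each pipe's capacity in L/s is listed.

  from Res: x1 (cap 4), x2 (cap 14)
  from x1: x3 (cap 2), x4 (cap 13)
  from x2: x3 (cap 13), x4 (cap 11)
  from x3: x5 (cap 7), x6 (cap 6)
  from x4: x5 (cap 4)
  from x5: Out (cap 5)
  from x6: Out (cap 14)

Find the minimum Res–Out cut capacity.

11

Augment Res→x1→x3→x5→Out: bottleneck 2, flow now 2.
Augment Res→x1→x4→x5→Out: bottleneck 2, flow now 4.
Augment Res→x2→x3→x5→Out: bottleneck 1, flow now 5.
Augment Res→x2→x3→x6→Out: bottleneck 6, flow now 11.
No augmenting path remains; maximum flow = 11.
By max-flow min-cut, the minimum cut capacity equals the max flow.
In the residual graph, reachable from Res: {Res, x1, x2, x3, x4, x5}.
Min-cut edges: x3→x6 (6), x5→Out (5); capacity 6 + 5 = 11.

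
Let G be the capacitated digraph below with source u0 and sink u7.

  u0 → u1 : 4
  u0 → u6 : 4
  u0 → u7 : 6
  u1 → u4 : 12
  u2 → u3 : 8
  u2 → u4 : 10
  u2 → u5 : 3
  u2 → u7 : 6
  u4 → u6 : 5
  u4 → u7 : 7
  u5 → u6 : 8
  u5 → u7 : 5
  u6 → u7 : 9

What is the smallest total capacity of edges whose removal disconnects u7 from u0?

14

Augment u0→u7: bottleneck 6, flow now 6.
Augment u0→u6→u7: bottleneck 4, flow now 10.
Augment u0→u1→u4→u7: bottleneck 4, flow now 14.
No augmenting path remains; maximum flow = 14.
By max-flow min-cut, the minimum cut capacity equals the max flow.
In the residual graph, reachable from u0: {u0}.
Min-cut edges: u0→u1 (4), u0→u6 (4), u0→u7 (6); capacity 4 + 4 + 6 = 14.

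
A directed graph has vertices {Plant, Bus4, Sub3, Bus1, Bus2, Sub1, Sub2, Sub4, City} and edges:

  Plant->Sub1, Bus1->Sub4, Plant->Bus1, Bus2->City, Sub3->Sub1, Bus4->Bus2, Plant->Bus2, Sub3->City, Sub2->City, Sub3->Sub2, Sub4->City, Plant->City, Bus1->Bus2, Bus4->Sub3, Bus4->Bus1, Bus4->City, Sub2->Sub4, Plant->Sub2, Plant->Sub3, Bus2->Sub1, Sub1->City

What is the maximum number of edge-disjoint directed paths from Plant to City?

Assign every edge capacity 1; by Menger, the answer equals the max flow.
Path Plant→City (+1); total 1.
Path Plant→Sub3→City (+1); total 2.
Path Plant→Bus2→City (+1); total 3.
Path Plant→Sub1→City (+1); total 4.
Path Plant→Sub2→City (+1); total 5.
Path Plant→Bus1→Sub4→City (+1); total 6.
No residual Plant→City path; max flow = 6.
Certifying cut of size 6: {Plant→Bus1, Plant→Bus2, Plant→City, Plant→Sub1, Plant→Sub2, Plant→Sub3}.

6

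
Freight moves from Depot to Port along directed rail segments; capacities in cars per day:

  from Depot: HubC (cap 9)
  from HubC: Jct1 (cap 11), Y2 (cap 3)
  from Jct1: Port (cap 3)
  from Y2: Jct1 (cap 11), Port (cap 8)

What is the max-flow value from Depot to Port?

Augment Depot→HubC→Jct1→Port: bottleneck 3, flow now 3.
Augment Depot→HubC→Y2→Port: bottleneck 3, flow now 6.
No augmenting path remains; maximum flow = 6.
In the residual graph, reachable from Depot: {Depot, HubC, Jct1}.
Min-cut edges: HubC→Y2 (3), Jct1→Port (3); capacity 3 + 3 = 6.
This cut is saturated, so no flow can exceed 6.

6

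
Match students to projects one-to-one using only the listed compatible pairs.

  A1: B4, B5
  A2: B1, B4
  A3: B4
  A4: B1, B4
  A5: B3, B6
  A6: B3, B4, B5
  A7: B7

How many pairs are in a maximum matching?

6

Unit-capacity flow: source→left, listed edges, right→sink; max matching = max flow.
Augmenting path A1→B4 (+1); matched 1.
Augmenting path A2→B1 (+1); matched 2.
Augmenting path A5→B3 (+1); matched 3.
Augmenting path A6→B5 (+1); matched 4.
Augmenting path A7→B7 (+1); matched 5.
Augmenting path A3→B4→A1→B5→A6→B3→A5→B6 (+1); matched 6.
No augmenting path remains; maximum matching = 6.
König certificate: {A1, A5, A6, A7, B1, B4} is a vertex cover of size 6 (every listed pair touches it), so no matching can be larger.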